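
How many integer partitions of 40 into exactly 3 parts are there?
p(40, 3 parts) = 133

Partitions of n into exactly k parts are in bijection with partitions of n − k into at most k parts (subtract 1 from each part). So p(40, exactly 3) = p(37, parts ≤ 3). Computing via the recurrence p(m, j) = p(m, j−1) + p(m−j, j) gives 133.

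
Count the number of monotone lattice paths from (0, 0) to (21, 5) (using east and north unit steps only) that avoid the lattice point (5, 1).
Number of paths = 36710

Total paths from (0, 0) to (21, 5): C(26, 21) = 65780. Paths through (5, 1): (paths (0, 0) → (5, 1)) × (paths (5, 1) → (21, 5)) = C(6, 5) · C(20, 16) = 6 · 4845 = 29070. Avoidance count = 65780 − 29070 = 36710.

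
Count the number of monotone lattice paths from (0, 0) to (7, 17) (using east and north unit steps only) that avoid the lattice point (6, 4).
Number of paths = 343164

Total paths from (0, 0) to (7, 17): C(24, 7) = 346104. Paths through (6, 4): (paths (0, 0) → (6, 4)) × (paths (6, 4) → (7, 17)) = C(10, 6) · C(14, 1) = 210 · 14 = 2940. Avoidance count = 346104 − 2940 = 343164.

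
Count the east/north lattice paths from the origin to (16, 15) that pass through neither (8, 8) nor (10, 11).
Number of paths = 170678385

Inclusion–exclusion. Total paths: C(31, 16) = 300540195. Through P₁: C(16, 8)·C(15, 8) = 82818450. Through P₂: C(21, 10)·C(10, 6) = 74070360. Since P₁ is strictly southwest of P₂, a monotone path through both must visit P₁ then P₂; paths through both = C(16, 8)·C(5, 2)·C(10, 6) = 27027000. Avoid both = 300540195 − 82818450 − 74070360 + 27027000 = 170678385.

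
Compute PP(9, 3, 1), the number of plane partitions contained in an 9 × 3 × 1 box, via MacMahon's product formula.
PP(9, 3, 1) = 220

Evaluate the triple product over i = 1..9, j = 1..3, k = 1..1. The factors are (2/1) · (3/2) · (4/3) · (3/2) · (4/3) · (5/4) · (4/3) · (5/4) · … (27 factors total). The numerators and denominators telescope so the product is an integer; carrying out the multiplication exactly gives PP(9, 3, 1) = 220.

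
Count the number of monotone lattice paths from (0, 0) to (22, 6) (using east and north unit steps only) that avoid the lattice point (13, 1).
Number of paths = 348712

Total paths from (0, 0) to (22, 6): C(28, 22) = 376740. Paths through (13, 1): (paths (0, 0) → (13, 1)) × (paths (13, 1) → (22, 6)) = C(14, 13) · C(14, 9) = 14 · 2002 = 28028. Avoidance count = 376740 − 28028 = 348712.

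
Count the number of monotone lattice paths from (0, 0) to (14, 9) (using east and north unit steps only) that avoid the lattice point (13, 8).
Number of paths = 410210

Total paths from (0, 0) to (14, 9): C(23, 14) = 817190. Paths through (13, 8): (paths (0, 0) → (13, 8)) × (paths (13, 8) → (14, 9)) = C(21, 13) · C(2, 1) = 203490 · 2 = 406980. Avoidance count = 817190 − 406980 = 410210.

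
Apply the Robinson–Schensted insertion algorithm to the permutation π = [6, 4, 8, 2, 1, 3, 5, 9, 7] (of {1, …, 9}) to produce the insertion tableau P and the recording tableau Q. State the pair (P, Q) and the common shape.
P = [1, 3, 5, 7] / [2, 8, 9] / [4] / [6];  Q = [1, 3, 7, 8] / [2, 6, 9] / [4] / [5];  common shape = (4, 3, 1, 1)

Row-insert the values π_1, π_2, … into P one at a time, bumping the leftmost entry strictly greater than the inserted value down to the next row. The recording tableau Q records, in position (i, j), the step at which that cell was added to P.
  Insert 6 (step 1): P = [6];  Q = [1]
  Insert 4 (step 2): P = [4] / [6];  Q = [1] / [2]
  Insert 8 (step 3): P = [4, 8] / [6];  Q = [1, 3] / [2]
  Insert 2 (step 4): P = [2, 8] / [4] / [6];  Q = [1, 3] / [2] / [4]
  Insert 1 (step 5): P = [1, 8] / [2] / [4] / [6];  Q = [1, 3] / [2] / [4] / [5]
  Insert 3 (step 6): P = [1, 3] / [2, 8] / [4] / [6];  Q = [1, 3] / [2, 6] / [4] / [5]
  Insert 5 (step 7): P = [1, 3, 5] / [2, 8] / [4] / [6];  Q = [1, 3, 7] / [2, 6] / [4] / [5]
  Insert 9 (step 8): P = [1, 3, 5, 9] / [2, 8] / [4] / [6];  Q = [1, 3, 7, 8] / [2, 6] / [4] / [5]
  Insert 7 (step 9): P = [1, 3, 5, 7] / [2, 8, 9] / [4] / [6];  Q = [1, 3, 7, 8] / [2, 6, 9] / [4] / [5]
Final shape: (4, 3, 1, 1).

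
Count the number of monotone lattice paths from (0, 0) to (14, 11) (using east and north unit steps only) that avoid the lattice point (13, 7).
Number of paths = 4069800

Total paths from (0, 0) to (14, 11): C(25, 14) = 4457400. Paths through (13, 7): (paths (0, 0) → (13, 7)) × (paths (13, 7) → (14, 11)) = C(20, 13) · C(5, 1) = 77520 · 5 = 387600. Avoidance count = 4457400 − 387600 = 4069800.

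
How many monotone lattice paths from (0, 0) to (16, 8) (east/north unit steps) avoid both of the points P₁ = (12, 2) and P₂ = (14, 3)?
Number of paths = 707814

Inclusion–exclusion. Total paths: C(24, 16) = 735471. Through P₁: C(14, 12)·C(10, 4) = 19110. Through P₂: C(17, 14)·C(7, 2) = 14280. Since P₁ is strictly southwest of P₂, a monotone path through both must visit P₁ then P₂; paths through both = C(14, 12)·C(3, 2)·C(7, 2) = 5733. Avoid both = 735471 − 19110 − 14280 + 5733 = 707814.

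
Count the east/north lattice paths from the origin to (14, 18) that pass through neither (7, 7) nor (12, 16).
Number of paths = 220910286

Inclusion–exclusion. Total paths: C(32, 14) = 471435600. Through P₁: C(14, 7)·C(18, 7) = 109219968. Through P₂: C(28, 12)·C(4, 2) = 182530530. Since P₁ is strictly southwest of P₂, a monotone path through both must visit P₁ then P₂; paths through both = C(14, 7)·C(14, 5)·C(4, 2) = 41225184. Avoid both = 471435600 − 109219968 − 182530530 + 41225184 = 220910286.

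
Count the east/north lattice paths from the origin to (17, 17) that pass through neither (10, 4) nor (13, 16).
Number of paths = 1918966400

Inclusion–exclusion. Total paths: C(34, 17) = 2333606220. Through P₁: C(14, 10)·C(20, 7) = 77597520. Through P₂: C(29, 13)·C(5, 4) = 339319575. Since P₁ is strictly southwest of P₂, a monotone path through both must visit P₁ then P₂; paths through both = C(14, 10)·C(15, 3)·C(5, 4) = 2277275. Avoid both = 2333606220 − 77597520 − 339319575 + 2277275 = 1918966400.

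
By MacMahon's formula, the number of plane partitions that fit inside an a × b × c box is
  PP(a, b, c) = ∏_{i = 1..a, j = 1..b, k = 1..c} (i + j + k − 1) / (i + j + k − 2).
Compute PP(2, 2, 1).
PP(2, 2, 1) = 6

Evaluate the triple product over i = 1..2, j = 1..2, k = 1..1. The factors are (2/1) · (3/2) · (3/2) · (4/3). The numerators and denominators telescope so the product is an integer; carrying out the multiplication exactly gives PP(2, 2, 1) = 6.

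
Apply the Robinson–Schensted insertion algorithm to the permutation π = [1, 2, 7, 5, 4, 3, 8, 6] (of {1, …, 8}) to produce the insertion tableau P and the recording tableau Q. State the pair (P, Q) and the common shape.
P = [1, 2, 3, 6] / [4, 8] / [5] / [7];  Q = [1, 2, 3, 7] / [4, 8] / [5] / [6];  common shape = (4, 2, 1, 1)

Row-insert the values π_1, π_2, … into P one at a time, bumping the leftmost entry strictly greater than the inserted value down to the next row. The recording tableau Q records, in position (i, j), the step at which that cell was added to P.
  Insert 1 (step 1): P = [1];  Q = [1]
  Insert 2 (step 2): P = [1, 2];  Q = [1, 2]
  Insert 7 (step 3): P = [1, 2, 7];  Q = [1, 2, 3]
  Insert 5 (step 4): P = [1, 2, 5] / [7];  Q = [1, 2, 3] / [4]
  Insert 4 (step 5): P = [1, 2, 4] / [5] / [7];  Q = [1, 2, 3] / [4] / [5]
  Insert 3 (step 6): P = [1, 2, 3] / [4] / [5] / [7];  Q = [1, 2, 3] / [4] / [5] / [6]
  Insert 8 (step 7): P = [1, 2, 3, 8] / [4] / [5] / [7];  Q = [1, 2, 3, 7] / [4] / [5] / [6]
  Insert 6 (step 8): P = [1, 2, 3, 6] / [4, 8] / [5] / [7];  Q = [1, 2, 3, 7] / [4, 8] / [5] / [6]
Final shape: (4, 2, 1, 1).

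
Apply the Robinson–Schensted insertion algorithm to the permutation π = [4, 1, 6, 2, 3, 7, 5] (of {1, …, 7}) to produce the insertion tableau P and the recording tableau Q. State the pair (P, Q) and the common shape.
P = [1, 2, 3, 5] / [4, 6, 7];  Q = [1, 3, 5, 6] / [2, 4, 7];  common shape = (4, 3)

Row-insert the values π_1, π_2, … into P one at a time, bumping the leftmost entry strictly greater than the inserted value down to the next row. The recording tableau Q records, in position (i, j), the step at which that cell was added to P.
  Insert 4 (step 1): P = [4];  Q = [1]
  Insert 1 (step 2): P = [1] / [4];  Q = [1] / [2]
  Insert 6 (step 3): P = [1, 6] / [4];  Q = [1, 3] / [2]
  Insert 2 (step 4): P = [1, 2] / [4, 6];  Q = [1, 3] / [2, 4]
  Insert 3 (step 5): P = [1, 2, 3] / [4, 6];  Q = [1, 3, 5] / [2, 4]
  Insert 7 (step 6): P = [1, 2, 3, 7] / [4, 6];  Q = [1, 3, 5, 6] / [2, 4]
  Insert 5 (step 7): P = [1, 2, 3, 5] / [4, 6, 7];  Q = [1, 3, 5, 6] / [2, 4, 7]
Final shape: (4, 3).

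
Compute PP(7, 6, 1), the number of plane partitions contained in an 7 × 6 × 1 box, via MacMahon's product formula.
PP(7, 6, 1) = 1716

Evaluate the triple product over i = 1..7, j = 1..6, k = 1..1. The factors are (2/1) · (3/2) · (4/3) · (5/4) · (6/5) · (7/6) · (3/2) · (4/3) · … (42 factors total). The numerators and denominators telescope so the product is an integer; carrying out the multiplication exactly gives PP(7, 6, 1) = 1716.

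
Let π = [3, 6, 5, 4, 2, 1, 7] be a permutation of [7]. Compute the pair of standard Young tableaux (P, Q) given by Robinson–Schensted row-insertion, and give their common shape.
P = [1, 4, 7] / [2] / [3] / [5] / [6];  Q = [1, 2, 7] / [3] / [4] / [5] / [6];  common shape = (3, 1, 1, 1, 1)

Row-insert the values π_1, π_2, … into P one at a time, bumping the leftmost entry strictly greater than the inserted value down to the next row. The recording tableau Q records, in position (i, j), the step at which that cell was added to P.
  Insert 3 (step 1): P = [3];  Q = [1]
  Insert 6 (step 2): P = [3, 6];  Q = [1, 2]
  Insert 5 (step 3): P = [3, 5] / [6];  Q = [1, 2] / [3]
  Insert 4 (step 4): P = [3, 4] / [5] / [6];  Q = [1, 2] / [3] / [4]
  Insert 2 (step 5): P = [2, 4] / [3] / [5] / [6];  Q = [1, 2] / [3] / [4] / [5]
  Insert 1 (step 6): P = [1, 4] / [2] / [3] / [5] / [6];  Q = [1, 2] / [3] / [4] / [5] / [6]
  Insert 7 (step 7): P = [1, 4, 7] / [2] / [3] / [5] / [6];  Q = [1, 2, 7] / [3] / [4] / [5] / [6]
Final shape: (3, 1, 1, 1, 1).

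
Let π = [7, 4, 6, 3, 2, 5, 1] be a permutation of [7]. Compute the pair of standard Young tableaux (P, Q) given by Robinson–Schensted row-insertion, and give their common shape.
P = [1, 5] / [2, 6] / [3] / [4] / [7];  Q = [1, 3] / [2, 6] / [4] / [5] / [7];  common shape = (2, 2, 1, 1, 1)

Row-insert the values π_1, π_2, … into P one at a time, bumping the leftmost entry strictly greater than the inserted value down to the next row. The recording tableau Q records, in position (i, j), the step at which that cell was added to P.
  Insert 7 (step 1): P = [7];  Q = [1]
  Insert 4 (step 2): P = [4] / [7];  Q = [1] / [2]
  Insert 6 (step 3): P = [4, 6] / [7];  Q = [1, 3] / [2]
  Insert 3 (step 4): P = [3, 6] / [4] / [7];  Q = [1, 3] / [2] / [4]
  Insert 2 (step 5): P = [2, 6] / [3] / [4] / [7];  Q = [1, 3] / [2] / [4] / [5]
  Insert 5 (step 6): P = [2, 5] / [3, 6] / [4] / [7];  Q = [1, 3] / [2, 6] / [4] / [5]
  Insert 1 (step 7): P = [1, 5] / [2, 6] / [3] / [4] / [7];  Q = [1, 3] / [2, 6] / [4] / [5] / [7]
Final shape: (2, 2, 1, 1, 1).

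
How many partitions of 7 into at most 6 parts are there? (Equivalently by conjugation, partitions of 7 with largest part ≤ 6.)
p(7, parts ≤ 6) = 14

Partitions of 7 with all parts ≤ 6: 6+1, 5+2, 5+1+1, 4+3, 4+2+1, 4+1+1+1, 3+3+1, 3+2+2, 3+2+1+1, 3+1+1+1+1, 2+2+2+1, 2+2+1+1+1, 2+1+1+1+1+1, 1+1+1+1+1+1+1. Count = 14.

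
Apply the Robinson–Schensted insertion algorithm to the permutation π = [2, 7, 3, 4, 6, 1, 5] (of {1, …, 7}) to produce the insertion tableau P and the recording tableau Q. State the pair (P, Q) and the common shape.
P = [1, 3, 4, 5] / [2, 6] / [7];  Q = [1, 2, 4, 5] / [3, 7] / [6];  common shape = (4, 2, 1)

Row-insert the values π_1, π_2, … into P one at a time, bumping the leftmost entry strictly greater than the inserted value down to the next row. The recording tableau Q records, in position (i, j), the step at which that cell was added to P.
  Insert 2 (step 1): P = [2];  Q = [1]
  Insert 7 (step 2): P = [2, 7];  Q = [1, 2]
  Insert 3 (step 3): P = [2, 3] / [7];  Q = [1, 2] / [3]
  Insert 4 (step 4): P = [2, 3, 4] / [7];  Q = [1, 2, 4] / [3]
  Insert 6 (step 5): P = [2, 3, 4, 6] / [7];  Q = [1, 2, 4, 5] / [3]
  Insert 1 (step 6): P = [1, 3, 4, 6] / [2] / [7];  Q = [1, 2, 4, 5] / [3] / [6]
  Insert 5 (step 7): P = [1, 3, 4, 5] / [2, 6] / [7];  Q = [1, 2, 4, 5] / [3, 7] / [6]
Final shape: (4, 2, 1).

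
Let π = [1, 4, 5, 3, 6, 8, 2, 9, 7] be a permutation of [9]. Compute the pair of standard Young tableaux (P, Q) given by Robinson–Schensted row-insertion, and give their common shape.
P = [1, 2, 5, 6, 7, 9] / [3, 8] / [4];  Q = [1, 2, 3, 5, 6, 8] / [4, 9] / [7];  common shape = (6, 2, 1)

Row-insert the values π_1, π_2, … into P one at a time, bumping the leftmost entry strictly greater than the inserted value down to the next row. The recording tableau Q records, in position (i, j), the step at which that cell was added to P.
  Insert 1 (step 1): P = [1];  Q = [1]
  Insert 4 (step 2): P = [1, 4];  Q = [1, 2]
  Insert 5 (step 3): P = [1, 4, 5];  Q = [1, 2, 3]
  Insert 3 (step 4): P = [1, 3, 5] / [4];  Q = [1, 2, 3] / [4]
  Insert 6 (step 5): P = [1, 3, 5, 6] / [4];  Q = [1, 2, 3, 5] / [4]
  Insert 8 (step 6): P = [1, 3, 5, 6, 8] / [4];  Q = [1, 2, 3, 5, 6] / [4]
  Insert 2 (step 7): P = [1, 2, 5, 6, 8] / [3] / [4];  Q = [1, 2, 3, 5, 6] / [4] / [7]
  Insert 9 (step 8): P = [1, 2, 5, 6, 8, 9] / [3] / [4];  Q = [1, 2, 3, 5, 6, 8] / [4] / [7]
  Insert 7 (step 9): P = [1, 2, 5, 6, 7, 9] / [3, 8] / [4];  Q = [1, 2, 3, 5, 6, 8] / [4, 9] / [7]
Final shape: (6, 2, 1).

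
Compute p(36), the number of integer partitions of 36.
p(36) = 17977

Compute p(n) via the recurrence p(n, m) = p(n, m−1) + p(n−m, m), where p(n, m) counts partitions of n with all parts ≤ m and p(n) = p(n, n). The base cases are p(0, m) = 1 and p(n, 0) = 0 for n > 0. Filling the table yields p(36) = 17977. (Euler's pentagonal recurrence is an alternative.)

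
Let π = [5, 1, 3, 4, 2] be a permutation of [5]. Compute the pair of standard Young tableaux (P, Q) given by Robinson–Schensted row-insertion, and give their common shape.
P = [1, 2, 4] / [3] / [5];  Q = [1, 3, 4] / [2] / [5];  common shape = (3, 1, 1)

Row-insert the values π_1, π_2, … into P one at a time, bumping the leftmost entry strictly greater than the inserted value down to the next row. The recording tableau Q records, in position (i, j), the step at which that cell was added to P.
  Insert 5 (step 1): P = [5];  Q = [1]
  Insert 1 (step 2): P = [1] / [5];  Q = [1] / [2]
  Insert 3 (step 3): P = [1, 3] / [5];  Q = [1, 3] / [2]
  Insert 4 (step 4): P = [1, 3, 4] / [5];  Q = [1, 3, 4] / [2]
  Insert 2 (step 5): P = [1, 2, 4] / [3] / [5];  Q = [1, 3, 4] / [2] / [5]
Final shape: (3, 1, 1).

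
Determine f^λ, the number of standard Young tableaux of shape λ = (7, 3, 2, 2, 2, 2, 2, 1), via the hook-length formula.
# SYT of shape (7, 3, 2, 2, 2, 2, 2, 1) = 110853600

Hook-length formula: f^λ = n! / Π hook(c), product over all cells c of the Young diagram. For λ = (7, 3, 2, 2, 2, 2, 2, 1), n = 21 boxes. Hook lengths by row (left-to-right, top-to-bottom): [14, 12, 6, 4, 3, 2, 1]; [9, 7, 1]; [7, 5]; [6, 4]; [5, 3]; [4, 2]; [3, 1]; [1]. Product of hooks = 460886630400. So f^λ = 21! / 460886630400 = 51090942171709440000 / 460886630400 = 110853600.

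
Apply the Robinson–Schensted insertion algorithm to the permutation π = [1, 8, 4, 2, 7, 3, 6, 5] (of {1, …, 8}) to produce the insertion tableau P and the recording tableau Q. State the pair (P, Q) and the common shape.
P = [1, 2, 3, 5] / [4, 6] / [7] / [8];  Q = [1, 2, 5, 7] / [3, 6] / [4] / [8];  common shape = (4, 2, 1, 1)

Row-insert the values π_1, π_2, … into P one at a time, bumping the leftmost entry strictly greater than the inserted value down to the next row. The recording tableau Q records, in position (i, j), the step at which that cell was added to P.
  Insert 1 (step 1): P = [1];  Q = [1]
  Insert 8 (step 2): P = [1, 8];  Q = [1, 2]
  Insert 4 (step 3): P = [1, 4] / [8];  Q = [1, 2] / [3]
  Insert 2 (step 4): P = [1, 2] / [4] / [8];  Q = [1, 2] / [3] / [4]
  Insert 7 (step 5): P = [1, 2, 7] / [4] / [8];  Q = [1, 2, 5] / [3] / [4]
  Insert 3 (step 6): P = [1, 2, 3] / [4, 7] / [8];  Q = [1, 2, 5] / [3, 6] / [4]
  Insert 6 (step 7): P = [1, 2, 3, 6] / [4, 7] / [8];  Q = [1, 2, 5, 7] / [3, 6] / [4]
  Insert 5 (step 8): P = [1, 2, 3, 5] / [4, 6] / [7] / [8];  Q = [1, 2, 5, 7] / [3, 6] / [4] / [8]
Final shape: (4, 2, 1, 1).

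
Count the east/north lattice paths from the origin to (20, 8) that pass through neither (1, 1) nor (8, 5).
Number of paths = 1507220

Inclusion–exclusion. Total paths: C(28, 20) = 3108105. Through P₁: C(2, 1)·C(26, 19) = 1315600. Through P₂: C(13, 8)·C(15, 12) = 585585. Since P₁ is strictly southwest of P₂, a monotone path through both must visit P₁ then P₂; paths through both = C(2, 1)·C(11, 7)·C(15, 12) = 300300. Avoid both = 3108105 − 1315600 − 585585 + 300300 = 1507220.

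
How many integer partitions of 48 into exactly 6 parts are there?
p(48, 6 parts) = 4494

Partitions of n into exactly k parts are in bijection with partitions of n − k into at most k parts (subtract 1 from each part). So p(48, exactly 6) = p(42, parts ≤ 6). Computing via the recurrence p(m, j) = p(m, j−1) + p(m−j, j) gives 4494.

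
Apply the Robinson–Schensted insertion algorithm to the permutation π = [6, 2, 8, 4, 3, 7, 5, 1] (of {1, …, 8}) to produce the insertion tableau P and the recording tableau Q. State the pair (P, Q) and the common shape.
P = [1, 3, 5] / [2, 7] / [4, 8] / [6];  Q = [1, 3, 6] / [2, 4] / [5, 7] / [8];  common shape = (3, 2, 2, 1)

Row-insert the values π_1, π_2, … into P one at a time, bumping the leftmost entry strictly greater than the inserted value down to the next row. The recording tableau Q records, in position (i, j), the step at which that cell was added to P.
  Insert 6 (step 1): P = [6];  Q = [1]
  Insert 2 (step 2): P = [2] / [6];  Q = [1] / [2]
  Insert 8 (step 3): P = [2, 8] / [6];  Q = [1, 3] / [2]
  Insert 4 (step 4): P = [2, 4] / [6, 8];  Q = [1, 3] / [2, 4]
  Insert 3 (step 5): P = [2, 3] / [4, 8] / [6];  Q = [1, 3] / [2, 4] / [5]
  Insert 7 (step 6): P = [2, 3, 7] / [4, 8] / [6];  Q = [1, 3, 6] / [2, 4] / [5]
  Insert 5 (step 7): P = [2, 3, 5] / [4, 7] / [6, 8];  Q = [1, 3, 6] / [2, 4] / [5, 7]
  Insert 1 (step 8): P = [1, 3, 5] / [2, 7] / [4, 8] / [6];  Q = [1, 3, 6] / [2, 4] / [5, 7] / [8]
Final shape: (3, 2, 2, 1).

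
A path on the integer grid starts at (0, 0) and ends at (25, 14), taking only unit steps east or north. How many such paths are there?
Number of paths = 15084504396

A monotone lattice path from (0, 0) to (25, 14) consists of 25 east steps and 14 north steps in some order, so it is determined by which 25 of the 39 steps are east. The count is C(39, 25) = 15084504396.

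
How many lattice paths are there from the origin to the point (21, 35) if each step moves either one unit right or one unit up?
Number of paths = 1346766106565880

A monotone lattice path from (0, 0) to (21, 35) consists of 21 east steps and 35 north steps in some order, so it is determined by which 21 of the 56 steps are east. The count is C(56, 21) = 1346766106565880.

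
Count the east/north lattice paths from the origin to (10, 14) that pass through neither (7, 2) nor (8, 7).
Number of paths = 1720992

Inclusion–exclusion. Total paths: C(24, 10) = 1961256. Through P₁: C(9, 7)·C(15, 3) = 16380. Through P₂: C(15, 8)·C(9, 2) = 231660. Since P₁ is strictly southwest of P₂, a monotone path through both must visit P₁ then P₂; paths through both = C(9, 7)·C(6, 1)·C(9, 2) = 7776. Avoid both = 1961256 − 16380 − 231660 + 7776 = 1720992.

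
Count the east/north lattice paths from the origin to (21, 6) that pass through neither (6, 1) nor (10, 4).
Number of paths = 128514

Inclusion–exclusion. Total paths: C(27, 21) = 296010. Through P₁: C(7, 6)·C(20, 15) = 108528. Through P₂: C(14, 10)·C(13, 11) = 78078. Since P₁ is strictly southwest of P₂, a monotone path through both must visit P₁ then P₂; paths through both = C(7, 6)·C(7, 4)·C(13, 11) = 19110. Avoid both = 296010 − 108528 − 78078 + 19110 = 128514.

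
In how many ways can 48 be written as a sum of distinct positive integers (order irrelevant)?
q(48) = 2910

A partition into distinct parts is a strictly decreasing sequence summing to n. The recurrence d(n, m) = d(n, m−1) + d(n−m, m−1) (use part m at most once) with q(n) = d(n, n) gives q(48) = 2910. (Euler's theorem: # distinct-part partitions = # odd-part partitions.)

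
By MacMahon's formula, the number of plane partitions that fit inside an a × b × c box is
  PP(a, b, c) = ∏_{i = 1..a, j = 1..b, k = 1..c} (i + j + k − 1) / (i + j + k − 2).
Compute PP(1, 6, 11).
PP(1, 6, 11) = 12376

Evaluate the triple product over i = 1..1, j = 1..6, k = 1..11. The factors are (2/1) · (3/2) · (4/3) · (5/4) · (6/5) · (7/6) · (8/7) · (9/8) · … (66 factors total). The numerators and denominators telescope so the product is an integer; carrying out the multiplication exactly gives PP(1, 6, 11) = 12376.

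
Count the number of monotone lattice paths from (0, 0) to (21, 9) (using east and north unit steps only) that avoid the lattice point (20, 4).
Number of paths = 14243394

Total paths from (0, 0) to (21, 9): C(30, 21) = 14307150. Paths through (20, 4): (paths (0, 0) → (20, 4)) × (paths (20, 4) → (21, 9)) = C(24, 20) · C(6, 1) = 10626 · 6 = 63756. Avoidance count = 14307150 − 63756 = 14243394.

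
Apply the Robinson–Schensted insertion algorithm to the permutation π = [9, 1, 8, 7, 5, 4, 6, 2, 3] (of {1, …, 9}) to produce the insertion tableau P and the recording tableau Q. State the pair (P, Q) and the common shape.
P = [1, 2, 3] / [4, 6] / [5] / [7] / [8] / [9];  Q = [1, 3, 7] / [2, 9] / [4] / [5] / [6] / [8];  common shape = (3, 2, 1, 1, 1, 1)

Row-insert the values π_1, π_2, … into P one at a time, bumping the leftmost entry strictly greater than the inserted value down to the next row. The recording tableau Q records, in position (i, j), the step at which that cell was added to P.
  Insert 9 (step 1): P = [9];  Q = [1]
  Insert 1 (step 2): P = [1] / [9];  Q = [1] / [2]
  Insert 8 (step 3): P = [1, 8] / [9];  Q = [1, 3] / [2]
  Insert 7 (step 4): P = [1, 7] / [8] / [9];  Q = [1, 3] / [2] / [4]
  Insert 5 (step 5): P = [1, 5] / [7] / [8] / [9];  Q = [1, 3] / [2] / [4] / [5]
  Insert 4 (step 6): P = [1, 4] / [5] / [7] / [8] / [9];  Q = [1, 3] / [2] / [4] / [5] / [6]
  Insert 6 (step 7): P = [1, 4, 6] / [5] / [7] / [8] / [9];  Q = [1, 3, 7] / [2] / [4] / [5] / [6]
  Insert 2 (step 8): P = [1, 2, 6] / [4] / [5] / [7] / [8] / [9];  Q = [1, 3, 7] / [2] / [4] / [5] / [6] / [8]
  Insert 3 (step 9): P = [1, 2, 3] / [4, 6] / [5] / [7] / [8] / [9];  Q = [1, 3, 7] / [2, 9] / [4] / [5] / [6] / [8]
Final shape: (3, 2, 1, 1, 1, 1).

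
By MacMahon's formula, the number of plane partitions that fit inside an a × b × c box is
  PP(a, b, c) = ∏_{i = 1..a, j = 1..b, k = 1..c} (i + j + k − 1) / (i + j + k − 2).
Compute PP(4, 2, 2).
PP(4, 2, 2) = 105

Evaluate the triple product over i = 1..4, j = 1..2, k = 1..2. The factors are (2/1) · (3/2) · (3/2) · (4/3) · (3/2) · (4/3) · (4/3) · (5/4) · … (16 factors total). The numerators and denominators telescope so the product is an integer; carrying out the multiplication exactly gives PP(4, 2, 2) = 105.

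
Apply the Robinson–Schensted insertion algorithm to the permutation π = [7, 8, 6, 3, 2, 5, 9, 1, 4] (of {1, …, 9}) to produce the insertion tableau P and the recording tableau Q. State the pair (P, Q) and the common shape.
P = [1, 4, 9] / [2, 5] / [3, 8] / [6] / [7];  Q = [1, 2, 7] / [3, 6] / [4, 9] / [5] / [8];  common shape = (3, 2, 2, 1, 1)

Row-insert the values π_1, π_2, … into P one at a time, bumping the leftmost entry strictly greater than the inserted value down to the next row. The recording tableau Q records, in position (i, j), the step at which that cell was added to P.
  Insert 7 (step 1): P = [7];  Q = [1]
  Insert 8 (step 2): P = [7, 8];  Q = [1, 2]
  Insert 6 (step 3): P = [6, 8] / [7];  Q = [1, 2] / [3]
  Insert 3 (step 4): P = [3, 8] / [6] / [7];  Q = [1, 2] / [3] / [4]
  Insert 2 (step 5): P = [2, 8] / [3] / [6] / [7];  Q = [1, 2] / [3] / [4] / [5]
  Insert 5 (step 6): P = [2, 5] / [3, 8] / [6] / [7];  Q = [1, 2] / [3, 6] / [4] / [5]
  Insert 9 (step 7): P = [2, 5, 9] / [3, 8] / [6] / [7];  Q = [1, 2, 7] / [3, 6] / [4] / [5]
  Insert 1 (step 8): P = [1, 5, 9] / [2, 8] / [3] / [6] / [7];  Q = [1, 2, 7] / [3, 6] / [4] / [5] / [8]
  Insert 4 (step 9): P = [1, 4, 9] / [2, 5] / [3, 8] / [6] / [7];  Q = [1, 2, 7] / [3, 6] / [4, 9] / [5] / [8]
Final shape: (3, 2, 2, 1, 1).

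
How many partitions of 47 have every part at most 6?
p(47, parts ≤ 6) = 7104

Use the recurrence p(n, m) = p(n, m−1) + p(n−m, m): either the largest part is < m (count p(n, m−1)) or the largest part is exactly m (remove one copy of m, count p(n−m, m)). With p(0, ·) = 1 this gives p(47, parts ≤ 6) = 7104. (By conjugating Young diagrams, this also counts partitions of 47 into at most 6 parts.)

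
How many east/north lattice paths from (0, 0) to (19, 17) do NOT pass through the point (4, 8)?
Number of paths = 7950282120

Total paths from (0, 0) to (19, 17): C(36, 19) = 8597496600. Paths through (4, 8): (paths (0, 0) → (4, 8)) × (paths (4, 8) → (19, 17)) = C(12, 4) · C(24, 15) = 495 · 1307504 = 647214480. Avoidance count = 8597496600 − 647214480 = 7950282120.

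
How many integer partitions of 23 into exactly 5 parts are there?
p(23, 5 parts) = 141

Partitions of n into exactly k parts are in bijection with partitions of n − k into at most k parts (subtract 1 from each part). So p(23, exactly 5) = p(18, parts ≤ 5). Computing via the recurrence p(m, j) = p(m, j−1) + p(m−j, j) gives 141.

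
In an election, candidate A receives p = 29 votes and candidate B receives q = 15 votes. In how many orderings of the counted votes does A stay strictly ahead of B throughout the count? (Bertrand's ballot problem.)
Strict-lead orderings = 73153696336

Total orderings of the 44 votes with 29 for A: C(44, 29) = 229911617056. By the Bertrand ballot formula (Cycle Lemma / reflection principle), the number of orderings in which A is strictly ahead of B throughout is (p − q)/(p + q) · C(p + q, p) = (29 − 15)/(29 + 15) · 229911617056 = 73153696336.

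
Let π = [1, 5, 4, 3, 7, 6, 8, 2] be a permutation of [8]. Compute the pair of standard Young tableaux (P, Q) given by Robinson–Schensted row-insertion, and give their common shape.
P = [1, 2, 6, 8] / [3, 7] / [4] / [5];  Q = [1, 2, 5, 7] / [3, 6] / [4] / [8];  common shape = (4, 2, 1, 1)

Row-insert the values π_1, π_2, … into P one at a time, bumping the leftmost entry strictly greater than the inserted value down to the next row. The recording tableau Q records, in position (i, j), the step at which that cell was added to P.
  Insert 1 (step 1): P = [1];  Q = [1]
  Insert 5 (step 2): P = [1, 5];  Q = [1, 2]
  Insert 4 (step 3): P = [1, 4] / [5];  Q = [1, 2] / [3]
  Insert 3 (step 4): P = [1, 3] / [4] / [5];  Q = [1, 2] / [3] / [4]
  Insert 7 (step 5): P = [1, 3, 7] / [4] / [5];  Q = [1, 2, 5] / [3] / [4]
  Insert 6 (step 6): P = [1, 3, 6] / [4, 7] / [5];  Q = [1, 2, 5] / [3, 6] / [4]
  Insert 8 (step 7): P = [1, 3, 6, 8] / [4, 7] / [5];  Q = [1, 2, 5, 7] / [3, 6] / [4]
  Insert 2 (step 8): P = [1, 2, 6, 8] / [3, 7] / [4] / [5];  Q = [1, 2, 5, 7] / [3, 6] / [4] / [8]
Final shape: (4, 2, 1, 1).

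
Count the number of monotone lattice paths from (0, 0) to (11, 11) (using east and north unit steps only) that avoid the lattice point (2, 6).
Number of paths = 649376

Total paths from (0, 0) to (11, 11): C(22, 11) = 705432. Paths through (2, 6): (paths (0, 0) → (2, 6)) × (paths (2, 6) → (11, 11)) = C(8, 2) · C(14, 9) = 28 · 2002 = 56056. Avoidance count = 705432 − 56056 = 649376.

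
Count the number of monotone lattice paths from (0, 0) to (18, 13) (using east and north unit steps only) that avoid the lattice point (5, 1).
Number of paths = 175051275

Total paths from (0, 0) to (18, 13): C(31, 18) = 206253075. Paths through (5, 1): (paths (0, 0) → (5, 1)) × (paths (5, 1) → (18, 13)) = C(6, 5) · C(25, 13) = 6 · 5200300 = 31201800. Avoidance count = 206253075 − 31201800 = 175051275.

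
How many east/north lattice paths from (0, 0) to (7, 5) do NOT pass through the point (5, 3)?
Number of paths = 456

Total paths from (0, 0) to (7, 5): C(12, 7) = 792. Paths through (5, 3): (paths (0, 0) → (5, 3)) × (paths (5, 3) → (7, 5)) = C(8, 5) · C(4, 2) = 56 · 6 = 336. Avoidance count = 792 − 336 = 456.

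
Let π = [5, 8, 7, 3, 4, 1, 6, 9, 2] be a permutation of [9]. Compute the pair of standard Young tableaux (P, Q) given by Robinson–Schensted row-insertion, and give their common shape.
P = [1, 2, 6, 9] / [3, 4] / [5, 7] / [8];  Q = [1, 2, 7, 8] / [3, 5] / [4, 9] / [6];  common shape = (4, 2, 2, 1)

Row-insert the values π_1, π_2, … into P one at a time, bumping the leftmost entry strictly greater than the inserted value down to the next row. The recording tableau Q records, in position (i, j), the step at which that cell was added to P.
  Insert 5 (step 1): P = [5];  Q = [1]
  Insert 8 (step 2): P = [5, 8];  Q = [1, 2]
  Insert 7 (step 3): P = [5, 7] / [8];  Q = [1, 2] / [3]
  Insert 3 (step 4): P = [3, 7] / [5] / [8];  Q = [1, 2] / [3] / [4]
  Insert 4 (step 5): P = [3, 4] / [5, 7] / [8];  Q = [1, 2] / [3, 5] / [4]
  Insert 1 (step 6): P = [1, 4] / [3, 7] / [5] / [8];  Q = [1, 2] / [3, 5] / [4] / [6]
  Insert 6 (step 7): P = [1, 4, 6] / [3, 7] / [5] / [8];  Q = [1, 2, 7] / [3, 5] / [4] / [6]
  Insert 9 (step 8): P = [1, 4, 6, 9] / [3, 7] / [5] / [8];  Q = [1, 2, 7, 8] / [3, 5] / [4] / [6]
  Insert 2 (step 9): P = [1, 2, 6, 9] / [3, 4] / [5, 7] / [8];  Q = [1, 2, 7, 8] / [3, 5] / [4, 9] / [6]
Final shape: (4, 2, 2, 1).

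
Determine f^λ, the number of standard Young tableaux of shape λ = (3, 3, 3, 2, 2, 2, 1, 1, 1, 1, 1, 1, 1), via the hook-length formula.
# SYT of shape (3, 3, 3, 2, 2, 2, 1, 1, 1, 1, 1, 1, 1) = 10914816

Hook-length formula: f^λ = n! / Π hook(c), product over all cells c of the Young diagram. For λ = (3, 3, 3, 2, 2, 2, 1, 1, 1, 1, 1, 1, 1), n = 22 boxes. Hook lengths by row (left-to-right, top-to-bottom): [15, 7, 3]; [14, 6, 2]; [13, 5, 1]; [11, 3]; [10, 2]; [9, 1]; [7]; [6]; [5]; [4]; [3]; [2]; [1]. Product of hooks = 102979356480000. So f^λ = 22! / 102979356480000 = 1124000727777607680000 / 102979356480000 = 10914816.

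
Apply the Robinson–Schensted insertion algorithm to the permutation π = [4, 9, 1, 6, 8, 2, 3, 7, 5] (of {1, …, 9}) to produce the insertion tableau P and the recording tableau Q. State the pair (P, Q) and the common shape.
P = [1, 2, 3, 5] / [4, 6, 7] / [8] / [9];  Q = [1, 2, 5, 8] / [3, 4, 7] / [6] / [9];  common shape = (4, 3, 1, 1)

Row-insert the values π_1, π_2, … into P one at a time, bumping the leftmost entry strictly greater than the inserted value down to the next row. The recording tableau Q records, in position (i, j), the step at which that cell was added to P.
  Insert 4 (step 1): P = [4];  Q = [1]
  Insert 9 (step 2): P = [4, 9];  Q = [1, 2]
  Insert 1 (step 3): P = [1, 9] / [4];  Q = [1, 2] / [3]
  Insert 6 (step 4): P = [1, 6] / [4, 9];  Q = [1, 2] / [3, 4]
  Insert 8 (step 5): P = [1, 6, 8] / [4, 9];  Q = [1, 2, 5] / [3, 4]
  Insert 2 (step 6): P = [1, 2, 8] / [4, 6] / [9];  Q = [1, 2, 5] / [3, 4] / [6]
  Insert 3 (step 7): P = [1, 2, 3] / [4, 6, 8] / [9];  Q = [1, 2, 5] / [3, 4, 7] / [6]
  Insert 7 (step 8): P = [1, 2, 3, 7] / [4, 6, 8] / [9];  Q = [1, 2, 5, 8] / [3, 4, 7] / [6]
  Insert 5 (step 9): P = [1, 2, 3, 5] / [4, 6, 7] / [8] / [9];  Q = [1, 2, 5, 8] / [3, 4, 7] / [6] / [9]
Final shape: (4, 3, 1, 1).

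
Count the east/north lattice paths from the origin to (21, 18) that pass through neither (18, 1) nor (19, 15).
Number of paths = 43799449980

Inclusion–exclusion. Total paths: C(39, 21) = 62359143990. Through P₁: C(19, 18)·C(20, 3) = 21660. Through P₂: C(34, 19)·C(5, 2) = 18559675200. Since P₁ is strictly southwest of P₂, a monotone path through both must visit P₁ then P₂; paths through both = C(19, 18)·C(15, 1)·C(5, 2) = 2850. Avoid both = 62359143990 − 21660 − 18559675200 + 2850 = 43799449980.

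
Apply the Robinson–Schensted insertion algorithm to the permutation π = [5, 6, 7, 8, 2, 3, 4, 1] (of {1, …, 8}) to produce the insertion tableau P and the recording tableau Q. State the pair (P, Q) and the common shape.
P = [1, 3, 4, 8] / [2, 6, 7] / [5];  Q = [1, 2, 3, 4] / [5, 6, 7] / [8];  common shape = (4, 3, 1)

Row-insert the values π_1, π_2, … into P one at a time, bumping the leftmost entry strictly greater than the inserted value down to the next row. The recording tableau Q records, in position (i, j), the step at which that cell was added to P.
  Insert 5 (step 1): P = [5];  Q = [1]
  Insert 6 (step 2): P = [5, 6];  Q = [1, 2]
  Insert 7 (step 3): P = [5, 6, 7];  Q = [1, 2, 3]
  Insert 8 (step 4): P = [5, 6, 7, 8];  Q = [1, 2, 3, 4]
  Insert 2 (step 5): P = [2, 6, 7, 8] / [5];  Q = [1, 2, 3, 4] / [5]
  Insert 3 (step 6): P = [2, 3, 7, 8] / [5, 6];  Q = [1, 2, 3, 4] / [5, 6]
  Insert 4 (step 7): P = [2, 3, 4, 8] / [5, 6, 7];  Q = [1, 2, 3, 4] / [5, 6, 7]
  Insert 1 (step 8): P = [1, 3, 4, 8] / [2, 6, 7] / [5];  Q = [1, 2, 3, 4] / [5, 6, 7] / [8]
Final shape: (4, 3, 1).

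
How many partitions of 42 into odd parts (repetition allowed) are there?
p_odd(42) = 1426

Enumerate partitions using only odd parts via the recurrence o(n, m) = o(n, m−2) + o(n−m, m) over odd m, starting from the largest odd part ≤ n. This gives p_odd(42) = 1426. (Euler's theorem: equals the count of distinct-part partitions.)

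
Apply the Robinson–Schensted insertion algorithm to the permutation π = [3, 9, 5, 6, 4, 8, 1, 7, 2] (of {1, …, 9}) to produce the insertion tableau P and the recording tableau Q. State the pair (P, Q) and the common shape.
P = [1, 2, 6, 7] / [3, 4] / [5, 8] / [9];  Q = [1, 2, 4, 6] / [3, 8] / [5, 9] / [7];  common shape = (4, 2, 2, 1)

Row-insert the values π_1, π_2, … into P one at a time, bumping the leftmost entry strictly greater than the inserted value down to the next row. The recording tableau Q records, in position (i, j), the step at which that cell was added to P.
  Insert 3 (step 1): P = [3];  Q = [1]
  Insert 9 (step 2): P = [3, 9];  Q = [1, 2]
  Insert 5 (step 3): P = [3, 5] / [9];  Q = [1, 2] / [3]
  Insert 6 (step 4): P = [3, 5, 6] / [9];  Q = [1, 2, 4] / [3]
  Insert 4 (step 5): P = [3, 4, 6] / [5] / [9];  Q = [1, 2, 4] / [3] / [5]
  Insert 8 (step 6): P = [3, 4, 6, 8] / [5] / [9];  Q = [1, 2, 4, 6] / [3] / [5]
  Insert 1 (step 7): P = [1, 4, 6, 8] / [3] / [5] / [9];  Q = [1, 2, 4, 6] / [3] / [5] / [7]
  Insert 7 (step 8): P = [1, 4, 6, 7] / [3, 8] / [5] / [9];  Q = [1, 2, 4, 6] / [3, 8] / [5] / [7]
  Insert 2 (step 9): P = [1, 2, 6, 7] / [3, 4] / [5, 8] / [9];  Q = [1, 2, 4, 6] / [3, 8] / [5, 9] / [7]
Final shape: (4, 2, 2, 1).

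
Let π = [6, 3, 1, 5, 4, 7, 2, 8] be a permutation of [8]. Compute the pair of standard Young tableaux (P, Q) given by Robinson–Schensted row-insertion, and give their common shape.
P = [1, 2, 7, 8] / [3, 4] / [5] / [6];  Q = [1, 4, 6, 8] / [2, 5] / [3] / [7];  common shape = (4, 2, 1, 1)

Row-insert the values π_1, π_2, … into P one at a time, bumping the leftmost entry strictly greater than the inserted value down to the next row. The recording tableau Q records, in position (i, j), the step at which that cell was added to P.
  Insert 6 (step 1): P = [6];  Q = [1]
  Insert 3 (step 2): P = [3] / [6];  Q = [1] / [2]
  Insert 1 (step 3): P = [1] / [3] / [6];  Q = [1] / [2] / [3]
  Insert 5 (step 4): P = [1, 5] / [3] / [6];  Q = [1, 4] / [2] / [3]
  Insert 4 (step 5): P = [1, 4] / [3, 5] / [6];  Q = [1, 4] / [2, 5] / [3]
  Insert 7 (step 6): P = [1, 4, 7] / [3, 5] / [6];  Q = [1, 4, 6] / [2, 5] / [3]
  Insert 2 (step 7): P = [1, 2, 7] / [3, 4] / [5] / [6];  Q = [1, 4, 6] / [2, 5] / [3] / [7]
  Insert 8 (step 8): P = [1, 2, 7, 8] / [3, 4] / [5] / [6];  Q = [1, 4, 6, 8] / [2, 5] / [3] / [7]
Final shape: (4, 2, 1, 1).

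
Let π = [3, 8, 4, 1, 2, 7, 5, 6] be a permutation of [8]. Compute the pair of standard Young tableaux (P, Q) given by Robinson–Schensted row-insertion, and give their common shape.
P = [1, 2, 5, 6] / [3, 4, 7] / [8];  Q = [1, 2, 6, 8] / [3, 5, 7] / [4];  common shape = (4, 3, 1)

Row-insert the values π_1, π_2, … into P one at a time, bumping the leftmost entry strictly greater than the inserted value down to the next row. The recording tableau Q records, in position (i, j), the step at which that cell was added to P.
  Insert 3 (step 1): P = [3];  Q = [1]
  Insert 8 (step 2): P = [3, 8];  Q = [1, 2]
  Insert 4 (step 3): P = [3, 4] / [8];  Q = [1, 2] / [3]
  Insert 1 (step 4): P = [1, 4] / [3] / [8];  Q = [1, 2] / [3] / [4]
  Insert 2 (step 5): P = [1, 2] / [3, 4] / [8];  Q = [1, 2] / [3, 5] / [4]
  Insert 7 (step 6): P = [1, 2, 7] / [3, 4] / [8];  Q = [1, 2, 6] / [3, 5] / [4]
  Insert 5 (step 7): P = [1, 2, 5] / [3, 4, 7] / [8];  Q = [1, 2, 6] / [3, 5, 7] / [4]
  Insert 6 (step 8): P = [1, 2, 5, 6] / [3, 4, 7] / [8];  Q = [1, 2, 6, 8] / [3, 5, 7] / [4]
Final shape: (4, 3, 1).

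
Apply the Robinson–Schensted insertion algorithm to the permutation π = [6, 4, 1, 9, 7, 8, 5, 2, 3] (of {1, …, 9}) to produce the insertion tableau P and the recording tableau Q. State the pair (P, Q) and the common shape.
P = [1, 2, 3] / [4, 5, 8] / [6, 7] / [9];  Q = [1, 4, 6] / [2, 5, 9] / [3, 7] / [8];  common shape = (3, 3, 2, 1)

Row-insert the values π_1, π_2, … into P one at a time, bumping the leftmost entry strictly greater than the inserted value down to the next row. The recording tableau Q records, in position (i, j), the step at which that cell was added to P.
  Insert 6 (step 1): P = [6];  Q = [1]
  Insert 4 (step 2): P = [4] / [6];  Q = [1] / [2]
  Insert 1 (step 3): P = [1] / [4] / [6];  Q = [1] / [2] / [3]
  Insert 9 (step 4): P = [1, 9] / [4] / [6];  Q = [1, 4] / [2] / [3]
  Insert 7 (step 5): P = [1, 7] / [4, 9] / [6];  Q = [1, 4] / [2, 5] / [3]
  Insert 8 (step 6): P = [1, 7, 8] / [4, 9] / [6];  Q = [1, 4, 6] / [2, 5] / [3]
  Insert 5 (step 7): P = [1, 5, 8] / [4, 7] / [6, 9];  Q = [1, 4, 6] / [2, 5] / [3, 7]
  Insert 2 (step 8): P = [1, 2, 8] / [4, 5] / [6, 7] / [9];  Q = [1, 4, 6] / [2, 5] / [3, 7] / [8]
  Insert 3 (step 9): P = [1, 2, 3] / [4, 5, 8] / [6, 7] / [9];  Q = [1, 4, 6] / [2, 5, 9] / [3, 7] / [8]
Final shape: (3, 3, 2, 1).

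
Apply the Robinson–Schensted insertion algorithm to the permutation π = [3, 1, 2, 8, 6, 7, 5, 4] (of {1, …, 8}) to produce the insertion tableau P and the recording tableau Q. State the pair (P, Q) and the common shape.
P = [1, 2, 4, 7] / [3, 5] / [6] / [8];  Q = [1, 3, 4, 6] / [2, 5] / [7] / [8];  common shape = (4, 2, 1, 1)

Row-insert the values π_1, π_2, … into P one at a time, bumping the leftmost entry strictly greater than the inserted value down to the next row. The recording tableau Q records, in position (i, j), the step at which that cell was added to P.
  Insert 3 (step 1): P = [3];  Q = [1]
  Insert 1 (step 2): P = [1] / [3];  Q = [1] / [2]
  Insert 2 (step 3): P = [1, 2] / [3];  Q = [1, 3] / [2]
  Insert 8 (step 4): P = [1, 2, 8] / [3];  Q = [1, 3, 4] / [2]
  Insert 6 (step 5): P = [1, 2, 6] / [3, 8];  Q = [1, 3, 4] / [2, 5]
  Insert 7 (step 6): P = [1, 2, 6, 7] / [3, 8];  Q = [1, 3, 4, 6] / [2, 5]
  Insert 5 (step 7): P = [1, 2, 5, 7] / [3, 6] / [8];  Q = [1, 3, 4, 6] / [2, 5] / [7]
  Insert 4 (step 8): P = [1, 2, 4, 7] / [3, 5] / [6] / [8];  Q = [1, 3, 4, 6] / [2, 5] / [7] / [8]
Final shape: (4, 2, 1, 1).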